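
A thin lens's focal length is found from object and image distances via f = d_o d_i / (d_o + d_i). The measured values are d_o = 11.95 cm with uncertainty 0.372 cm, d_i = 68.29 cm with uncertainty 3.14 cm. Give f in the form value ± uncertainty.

10.17 ± 0.278 cm

∂f/∂d_o = (d_i/(d_o+d_i))² = 0.724;  ∂f/∂d_i = (d_o/(d_o+d_i))² = 0.0222
δf = √((∂f/∂d_o · δd_o)² + (∂f/∂d_i · δd_i)²) = √(0.0726 + 0.00485) = 0.278 cm
f = 10.17 cm.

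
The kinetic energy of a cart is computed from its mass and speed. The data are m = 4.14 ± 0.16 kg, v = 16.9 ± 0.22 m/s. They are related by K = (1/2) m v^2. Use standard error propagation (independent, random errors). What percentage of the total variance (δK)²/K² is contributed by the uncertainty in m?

68.8%

(δK/K)² = (1·δm/m)² + (2·δv/v)²
  m term: (1×0.0386)² = 0.00149
  v term: (2×0.0130)² = 0.000678
Total = 0.00217. Share from m = 0.00149/0.00217 = 0.688.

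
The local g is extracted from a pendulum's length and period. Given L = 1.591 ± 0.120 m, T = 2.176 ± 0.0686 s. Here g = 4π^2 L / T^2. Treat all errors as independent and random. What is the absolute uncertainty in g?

g is a product of powers, so relative uncertainties combine in quadrature:
  (1·δL/L)² = (1×0.0754)² = 0.00569;  (-2·δT/T)² = (-2×0.0315)² = 0.00398
δg/g = √(0.00966) = 0.0983
g = 13.27 m/s^2, so δg = 0.0983 × 13.27 = 1.30 m/s^2.

1.30 m/s^2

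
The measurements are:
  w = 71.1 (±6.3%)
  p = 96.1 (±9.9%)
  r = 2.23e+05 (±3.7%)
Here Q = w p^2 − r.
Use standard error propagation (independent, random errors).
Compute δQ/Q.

0.315

Let h = w·p^2 = 6.57e+05. δh/h = √((1·δw/w)² + (2·δp/p)²) = √(0.00397 + 0.0392) = 0.208, so δh = 1.36e+05.
Q = h − r: δQ = √(δh² + δr²) = √(1.86e+10 + 6.81e+07) = 1.37e+05
Q = 4.34e+05, so δQ/Q = 1.37e+05/4.34e+05 = 0.315.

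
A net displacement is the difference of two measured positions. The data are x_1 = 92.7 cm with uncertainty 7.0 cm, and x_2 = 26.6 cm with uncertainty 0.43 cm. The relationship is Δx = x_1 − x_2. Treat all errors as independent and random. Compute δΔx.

Absolute uncertainties add in quadrature for a linear combination:
  (δx_1)² = 49.0;  (δx_2)² = 0.185
δΔx = √(49.2) = 7.01 cm

7.01 cm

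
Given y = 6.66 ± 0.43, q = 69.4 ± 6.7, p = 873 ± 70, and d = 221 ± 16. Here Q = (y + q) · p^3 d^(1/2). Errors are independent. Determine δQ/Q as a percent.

25.9%

Let u = y + q = 76.1. δu = √(δy² + δq²) = √(0.185 + 44.9) = 6.71, so δu/u = 0.0883.
Q is then a monomial in u, p, d:
δQ/Q = √((δu/u)² + (3·δp/p)² + (½·δd/d)²) = √(0.00779 + 0.0579 + 0.00131) = 0.259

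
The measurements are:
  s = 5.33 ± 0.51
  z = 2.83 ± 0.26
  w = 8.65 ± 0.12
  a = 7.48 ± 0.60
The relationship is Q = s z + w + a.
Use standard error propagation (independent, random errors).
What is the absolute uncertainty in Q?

Let p = s·z = 15.1. δp/p = √((1·δs/s)² + (1·δz/z)²) = √(0.00916 + 0.00844) = 0.133, so δp = 2.00.
Q = p + w + a: δQ = √(δp² + δw² + δa²) = √(4.00 + 0.0144 + 0.360) = 2.09

2.09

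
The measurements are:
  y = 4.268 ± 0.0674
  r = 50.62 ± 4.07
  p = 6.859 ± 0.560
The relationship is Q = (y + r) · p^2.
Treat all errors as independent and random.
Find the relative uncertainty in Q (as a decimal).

0.179

Let u = y + r = 54.89. δu = √(δy² + δr²) = √(0.00454 + 16.6) = 4.07, so δu/u = 0.0742.
Q is then a monomial in u, p:
δQ/Q = √((δu/u)² + (2·δp/p)²) = √(0.00550 + 0.0267) = 0.179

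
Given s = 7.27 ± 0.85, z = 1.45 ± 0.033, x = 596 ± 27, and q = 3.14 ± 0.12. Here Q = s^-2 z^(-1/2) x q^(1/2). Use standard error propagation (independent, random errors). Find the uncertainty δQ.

Products/powers → add relative errors in quadrature, weighted by exponent:
  (-2·δs/s)² = (-2×0.117)² = 0.0547;  (−½·δz/z)² = (-0.5×0.0228)² = 0.000129;  (1·δx/x)² = (1×0.0453)² = 0.00205;  (½·δq/q)² = (0.5×0.0382)² = 0.000365
δQ/Q = √(0.0572) = 0.239
Q = 16.6, so δQ = 0.239 × 16.6 = 3.97.

3.97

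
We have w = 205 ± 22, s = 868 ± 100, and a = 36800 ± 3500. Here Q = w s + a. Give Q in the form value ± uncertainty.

Let p = w·s = 1.78e+05. δp/p = √((1·δw/w)² + (1·δs/s)²) = √(0.0115 + 0.0133) = 0.157, so δp = 28000.
Q = p + a: δQ = √(δp² + δa²) = √(7.85e+08 + 1.22e+07) = 28200
Q = 2.15e+05.

(2.15 ± 0.282) × 10^5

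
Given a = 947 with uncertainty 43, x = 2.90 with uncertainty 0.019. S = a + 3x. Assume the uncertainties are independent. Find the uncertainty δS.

Each term contributes (cᵢ δxᵢ)² to (δS)²:
  (δa)² = 1850;  (3·δx)² = 0.00325
δS = √(1850) = 43.0

43.0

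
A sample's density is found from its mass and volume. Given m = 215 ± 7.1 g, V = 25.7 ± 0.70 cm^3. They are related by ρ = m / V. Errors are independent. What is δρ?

0.358 g/cm^3

Each factor contributes (exponent × relative error)² to (δρ/ρ)²:
  (1·δm/m)² = (1×0.0330)² = 0.00109;  (-1·δV/V)² = (-1×0.0272)² = 0.000742
δρ/ρ = √(0.00183) = 0.0428
ρ = 8.37 g/cm^3, so δρ = 0.0428 × 8.37 = 0.358 g/cm^3.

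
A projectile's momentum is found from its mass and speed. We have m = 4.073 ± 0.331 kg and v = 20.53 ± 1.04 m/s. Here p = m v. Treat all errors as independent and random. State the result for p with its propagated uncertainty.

Each factor contributes (exponent × relative error)² to (δp/p)²:
  (1·δm/m)² = (1×0.0813)² = 0.00660;  (1·δv/v)² = (1×0.0507)² = 0.00257
δp/p = √(0.00917) = 0.0958
p = 83.62 kg·m/s, so δp = 0.0958 × 83.62 = 8.01 kg·m/s.

83.62 ± 8.01 kg·m/s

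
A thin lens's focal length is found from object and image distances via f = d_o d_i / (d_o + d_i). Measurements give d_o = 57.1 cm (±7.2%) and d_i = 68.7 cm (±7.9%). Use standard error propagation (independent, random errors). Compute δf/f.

∂f/∂d_o = (d_i/(d_o+d_i))² = 0.298;  ∂f/∂d_i = (d_o/(d_o+d_i))² = 0.206
δf = √((∂f/∂d_o · δd_o)² + (∂f/∂d_i · δd_i)²) = √(1.50 + 1.25) = 1.66 cm
f = 31.2 cm, so δf/f = 1.66/31.2 = 0.0532.

0.0532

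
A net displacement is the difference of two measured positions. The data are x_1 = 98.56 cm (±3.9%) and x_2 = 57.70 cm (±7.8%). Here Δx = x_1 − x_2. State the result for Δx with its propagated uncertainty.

40.86 ± 5.92 cm

Each term contributes (cᵢ δxᵢ)² to (δΔx)²:
  (δx_1)² = 14.8;  (δx_2)² = 20.3
δΔx = √(35.0) = 5.92 cm
Δx = 40.86 cm.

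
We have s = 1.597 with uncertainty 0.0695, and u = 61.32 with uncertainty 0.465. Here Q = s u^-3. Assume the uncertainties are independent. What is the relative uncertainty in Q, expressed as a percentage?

Each factor contributes (exponent × relative error)² to (δQ/Q)²:
  (1·δs/s)² = (1×0.0435)² = 0.00189;  (-3·δu/u)² = (-3×0.00758)² = 0.000518
δQ/Q = √(0.00241) = 0.0491

4.91%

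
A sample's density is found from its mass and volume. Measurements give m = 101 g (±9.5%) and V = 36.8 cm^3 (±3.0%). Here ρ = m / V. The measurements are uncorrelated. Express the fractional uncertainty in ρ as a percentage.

ρ is a product of powers, so relative uncertainties combine in quadrature:
  (1·δm/m)² = (1×0.0950)² = 0.00903;  (-1·δV/V)² = (-1×0.0300)² = 0.000900
δρ/ρ = √(0.00992) = 0.0996

9.96%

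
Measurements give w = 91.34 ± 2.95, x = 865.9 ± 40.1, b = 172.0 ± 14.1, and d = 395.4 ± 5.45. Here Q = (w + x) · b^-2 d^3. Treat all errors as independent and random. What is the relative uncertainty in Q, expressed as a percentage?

Let u = w + x = 957.2. δu = √(δw² + δx²) = √(8.70 + 1610) = 40.2, so δu/u = 0.0420.
Q is then a monomial in u, b, d:
δQ/Q = √((δu/u)² + (-2·δb/b)² + (3·δd/d)²) = √(0.00176 + 0.0269 + 0.00171) = 0.174

17.4%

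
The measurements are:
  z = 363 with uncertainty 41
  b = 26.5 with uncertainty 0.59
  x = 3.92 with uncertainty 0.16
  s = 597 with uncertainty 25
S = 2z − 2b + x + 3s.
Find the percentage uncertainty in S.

For a sum/difference, combine absolute errors in quadrature:
  (2·δz)² = 6720;  (2·δb)² = 1.39;  (δx)² = 0.0256;  (3·δs)² = 5620
δS = √(12400) = 111
S = 2470, so δS/S = 111/2470 = 0.0450.

4.50%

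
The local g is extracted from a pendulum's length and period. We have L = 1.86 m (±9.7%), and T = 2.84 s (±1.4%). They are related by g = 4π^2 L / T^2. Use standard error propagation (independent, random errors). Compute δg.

0.919 m/s^2

For a monomial g ∝ L, T^-2, fractional errors add in quadrature:
  (1·δL/L)² = (1×0.0970)² = 0.00941;  (-2·δT/T)² = (-2×0.0140)² = 0.000784
δg/g = √(0.0102) = 0.101
g = 9.10 m/s^2, so δg = 0.101 × 9.10 = 0.919 m/s^2.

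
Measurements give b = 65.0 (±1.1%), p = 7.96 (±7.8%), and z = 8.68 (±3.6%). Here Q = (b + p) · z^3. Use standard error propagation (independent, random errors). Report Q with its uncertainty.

Let u = b + p = 73.0. δu = √(δb² + δp²) = √(0.511 + 0.385) = 0.947, so δu/u = 0.0130.
Q is then a monomial in u, z:
δQ/Q = √((δu/u)² + (3·δz/z)²) = √(0.000168 + 0.0117) = 0.109
Q = 47700, so δQ = 0.109 × 47700 = 5190.

47700 ± 5190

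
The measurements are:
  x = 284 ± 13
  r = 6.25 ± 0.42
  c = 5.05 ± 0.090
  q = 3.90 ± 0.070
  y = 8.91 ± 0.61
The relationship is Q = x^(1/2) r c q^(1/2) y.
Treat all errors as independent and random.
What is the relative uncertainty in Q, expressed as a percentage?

10.1%

For a monomial Q ∝ x^(1/2), r, c, q^(1/2), y, fractional errors add in quadrature:
  (½·δx/x)² = (0.5×0.0458)² = 0.000524;  (1·δr/r)² = (1×0.0672)² = 0.00452;  (1·δc/c)² = (1×0.0178)² = 0.000318;  (½·δq/q)² = (0.5×0.0179)² = 8.05e-05;  (1·δy/y)² = (1×0.0685)² = 0.00469
δQ/Q = √(0.0101) = 0.101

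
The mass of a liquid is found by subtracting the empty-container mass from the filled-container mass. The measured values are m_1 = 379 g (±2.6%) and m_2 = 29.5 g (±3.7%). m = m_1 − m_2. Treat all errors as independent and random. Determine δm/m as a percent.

2.84%

Absolute uncertainties add in quadrature for a linear combination:
  (δm_1)² = 97.1;  (δm_2)² = 1.19
δm = √(98.3) = 9.91 g
m = 350 g, so δm/m = 9.91/350 = 0.0284.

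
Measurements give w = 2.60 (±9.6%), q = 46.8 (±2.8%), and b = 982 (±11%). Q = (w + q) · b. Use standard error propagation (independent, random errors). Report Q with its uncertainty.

Let u = w + q = 49.4. δu = √(δw² + δq²) = √(0.0623 + 1.72) = 1.33, so δu/u = 0.0270.
Q is then a monomial in u, b:
δQ/Q = √((δu/u)² + (1·δb/b)²) = √(0.000729 + 0.0121) = 0.113
Q = 48500, so δQ = 0.113 × 48500 = 5490.

48500 ± 5490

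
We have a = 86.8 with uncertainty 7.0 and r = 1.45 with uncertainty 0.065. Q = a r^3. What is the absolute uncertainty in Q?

41.5

Q is a product of powers, so relative uncertainties combine in quadrature:
  (1·δa/a)² = (1×0.0806)² = 0.00650;  (3·δr/r)² = (3×0.0448)² = 0.0181
δQ/Q = √(0.0246) = 0.157
Q = 265, so δQ = 0.157 × 265 = 41.5.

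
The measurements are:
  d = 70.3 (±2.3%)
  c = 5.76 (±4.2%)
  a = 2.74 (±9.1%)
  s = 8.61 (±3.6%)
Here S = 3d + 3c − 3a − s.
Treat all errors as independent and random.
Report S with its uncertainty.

S is a linear combination, so absolute uncertainties add in quadrature:
  (3·δd)² = 23.5;  (3·δc)² = 0.527;  (3·δa)² = 0.560;  (δs)² = 0.0961
δS = √(24.7) = 4.97
S = 211.

211 ± 4.97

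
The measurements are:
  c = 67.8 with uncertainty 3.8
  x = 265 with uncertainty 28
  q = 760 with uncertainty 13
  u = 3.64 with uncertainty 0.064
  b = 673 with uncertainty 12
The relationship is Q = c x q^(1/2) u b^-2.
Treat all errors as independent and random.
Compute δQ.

Since Q is a product/quotient, work with relative uncertainties:
  (1·δc/c)² = (1×0.0560)² = 0.00314;  (1·δx/x)² = (1×0.106)² = 0.0112;  (½·δq/q)² = (0.5×0.0171)² = 7.31e-05;  (1·δu/u)² = (1×0.0176)² = 0.000309;  (-2·δb/b)² = (-2×0.0178)² = 0.00127
δQ/Q = √(0.0160) = 0.126
Q = 3.98, so δQ = 0.126 × 3.98 = 0.503.

0.503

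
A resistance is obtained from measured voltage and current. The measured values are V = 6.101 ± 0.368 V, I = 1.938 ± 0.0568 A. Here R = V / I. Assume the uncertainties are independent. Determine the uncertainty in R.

0.211 Ω

Each factor contributes (exponent × relative error)² to (δR/R)²:
  (1·δV/V)² = (1×0.0603)² = 0.00364;  (-1·δI/I)² = (-1×0.0293)² = 0.000859
δR/R = √(0.00450) = 0.0671
R = 3.148 Ω, so δR = 0.0671 × 3.148 = 0.211 Ω.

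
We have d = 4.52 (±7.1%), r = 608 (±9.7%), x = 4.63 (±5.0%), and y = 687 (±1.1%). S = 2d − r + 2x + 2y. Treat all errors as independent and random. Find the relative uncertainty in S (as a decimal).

0.0776

For a sum/difference, combine absolute errors in quadrature:
  (2·δd)² = 0.412;  (δr)² = 3480;  (2·δx)² = 0.214;  (2·δy)² = 228
δS = √(3710) = 60.9
S = 784, so δS/S = 60.9/784 = 0.0776.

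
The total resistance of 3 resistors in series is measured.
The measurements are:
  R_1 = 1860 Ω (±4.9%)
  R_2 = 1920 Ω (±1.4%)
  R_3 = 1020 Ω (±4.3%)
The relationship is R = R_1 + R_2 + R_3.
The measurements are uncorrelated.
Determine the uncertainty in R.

Each term contributes (cᵢ δxᵢ)² to (δR)²:
  (δR_1)² = 8310;  (δR_2)² = 723;  (δR_3)² = 1920
δR = √(11000) = 105 Ω

105 Ω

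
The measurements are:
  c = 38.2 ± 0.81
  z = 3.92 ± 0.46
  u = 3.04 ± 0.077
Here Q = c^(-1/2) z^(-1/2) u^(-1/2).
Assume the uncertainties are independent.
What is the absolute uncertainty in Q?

0.00286

For a monomial Q ∝ c^(-1/2), z^(-1/2), u^(-1/2), fractional errors add in quadrature:
  (−½·δc/c)² = (-0.5×0.0212)² = 0.000112;  (−½·δz/z)² = (-0.5×0.117)² = 0.00344;  (−½·δu/u)² = (-0.5×0.0253)² = 0.000160
δQ/Q = √(0.00372) = 0.0610
Q = 0.0469, so δQ = 0.0610 × 0.0469 = 0.00286.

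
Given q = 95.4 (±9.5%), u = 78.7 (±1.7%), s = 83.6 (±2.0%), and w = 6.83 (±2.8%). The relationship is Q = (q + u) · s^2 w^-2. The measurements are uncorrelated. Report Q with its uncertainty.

26100 ± 2260

Let h = q + u = 174. δh = √(δq² + δu²) = √(82.1 + 1.79) = 9.16, so δh/h = 0.0526.
Q is then a monomial in h, s, w:
δQ/Q = √((δh/h)² + (2·δs/s)² + (-2·δw/w)²) = √(0.00277 + 0.00160 + 0.00314) = 0.0866
Q = 26100, so δQ = 0.0866 × 26100 = 2260.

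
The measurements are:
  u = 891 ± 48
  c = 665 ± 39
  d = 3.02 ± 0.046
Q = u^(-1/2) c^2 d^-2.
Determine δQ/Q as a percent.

12.4%

Q is a product of powers, so relative uncertainties combine in quadrature:
  (−½·δu/u)² = (-0.5×0.0539)² = 0.000726;  (2·δc/c)² = (2×0.0586)² = 0.0138;  (-2·δd/d)² = (-2×0.0152)² = 0.000928
δQ/Q = √(0.0154) = 0.124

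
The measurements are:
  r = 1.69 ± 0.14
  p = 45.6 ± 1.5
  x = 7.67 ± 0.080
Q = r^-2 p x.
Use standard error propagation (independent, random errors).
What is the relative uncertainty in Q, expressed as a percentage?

16.9%

For a monomial Q ∝ r^-2, p, x, fractional errors add in quadrature:
  (-2·δr/r)² = (-2×0.0828)² = 0.0275;  (1·δp/p)² = (1×0.0329)² = 0.00108;  (1·δx/x)² = (1×0.0104)² = 0.000109
δQ/Q = √(0.0286) = 0.169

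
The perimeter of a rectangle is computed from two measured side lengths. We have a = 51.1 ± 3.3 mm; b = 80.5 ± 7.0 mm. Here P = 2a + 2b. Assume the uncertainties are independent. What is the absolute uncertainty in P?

Absolute uncertainties add in quadrature for a linear combination:
  (2·δa)² = 43.6;  (2·δb)² = 196
δP = √(240) = 15.5 mm

15.5 mm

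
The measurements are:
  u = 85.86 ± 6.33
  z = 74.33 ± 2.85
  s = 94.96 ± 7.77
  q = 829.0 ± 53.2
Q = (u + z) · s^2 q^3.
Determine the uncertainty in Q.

Let w = u + z = 160.2. δw = √(δu² + δz²) = √(40.1 + 8.12) = 6.94, so δw/w = 0.0433.
Q is then a monomial in w, s, q:
δQ/Q = √((δw/w)² + (2·δs/s)² + (3·δq/q)²) = √(0.00188 + 0.0268 + 0.0371) = 0.256
Q = 8.23e+14, so δQ = 0.256 × 8.23e+14 = 2.11e+14.

2.11e+14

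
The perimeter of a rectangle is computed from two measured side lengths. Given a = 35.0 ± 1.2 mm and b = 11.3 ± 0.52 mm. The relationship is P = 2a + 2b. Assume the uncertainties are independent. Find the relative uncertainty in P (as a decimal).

0.0282

Absolute uncertainties add in quadrature for a linear combination:
  (2·δa)² = 5.76;  (2·δb)² = 1.08
δP = √(6.84) = 2.62 mm
P = 92.6 mm, so δP/P = 2.62/92.6 = 0.0282.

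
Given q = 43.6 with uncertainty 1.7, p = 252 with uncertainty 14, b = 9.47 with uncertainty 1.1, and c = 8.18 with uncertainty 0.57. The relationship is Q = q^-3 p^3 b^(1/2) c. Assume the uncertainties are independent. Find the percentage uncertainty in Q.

22.3%

Relative error in a monomial: (δQ/Q)² = Σ (nᵢ · δxᵢ/xᵢ)².
  (-3·δq/q)² = (-3×0.0390)² = 0.0137;  (3·δp/p)² = (3×0.0556)² = 0.0278;  (½·δb/b)² = (0.5×0.116)² = 0.00337;  (1·δc/c)² = (1×0.0697)² = 0.00486
δQ/Q = √(0.0497) = 0.223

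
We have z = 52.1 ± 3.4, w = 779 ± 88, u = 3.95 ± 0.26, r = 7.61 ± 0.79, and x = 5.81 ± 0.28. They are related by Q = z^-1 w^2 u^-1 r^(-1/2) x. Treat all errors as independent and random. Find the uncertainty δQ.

1580

Relative error in a monomial: (δQ/Q)² = Σ (nᵢ · δxᵢ/xᵢ)².
  (-1·δz/z)² = (-1×0.0653)² = 0.00426;  (2·δw/w)² = (2×0.113)² = 0.0510;  (-1·δu/u)² = (-1×0.0658)² = 0.00433;  (−½·δr/r)² = (-0.5×0.104)² = 0.00269;  (1·δx/x)² = (1×0.0482)² = 0.00232
δQ/Q = √(0.0647) = 0.254
Q = 6210, so δQ = 0.254 × 6210 = 1580.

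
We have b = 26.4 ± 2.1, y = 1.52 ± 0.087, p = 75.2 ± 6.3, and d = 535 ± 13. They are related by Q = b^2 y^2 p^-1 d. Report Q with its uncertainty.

11500 ± 2460

For a monomial Q ∝ b^2, y^2, p^-1, d, fractional errors add in quadrature:
  (2·δb/b)² = (2×0.0795)² = 0.0253;  (2·δy/y)² = (2×0.0572)² = 0.0131;  (-1·δp/p)² = (-1×0.0838)² = 0.00702;  (1·δd/d)² = (1×0.0243)² = 0.000590
δQ/Q = √(0.0460) = 0.215
Q = 11500, so δQ = 0.215 × 11500 = 2460.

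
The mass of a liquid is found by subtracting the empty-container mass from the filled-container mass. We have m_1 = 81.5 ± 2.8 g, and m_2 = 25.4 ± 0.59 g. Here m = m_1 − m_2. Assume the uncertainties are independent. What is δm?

Absolute uncertainties add in quadrature for a linear combination:
  (δm_1)² = 7.84;  (δm_2)² = 0.348
δm = √(8.19) = 2.86 g

2.86 g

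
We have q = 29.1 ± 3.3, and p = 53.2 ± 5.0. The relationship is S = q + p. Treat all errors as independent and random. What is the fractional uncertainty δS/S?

0.0728

Sums and differences: (δS)² = Σ (cᵢ δxᵢ)².
  (δq)² = 10.9;  (δp)² = 25.0
δS = √(35.9) = 5.99
S = 82.3, so δS/S = 5.99/82.3 = 0.0728.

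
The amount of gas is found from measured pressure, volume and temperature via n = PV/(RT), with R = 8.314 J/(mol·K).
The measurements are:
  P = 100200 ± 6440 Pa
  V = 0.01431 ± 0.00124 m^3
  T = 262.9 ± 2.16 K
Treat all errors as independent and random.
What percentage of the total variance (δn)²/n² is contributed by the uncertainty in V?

(δn/n)² = (1·δP/P)² + (1·δV/V)² + (-1·δT/T)²
  P term: (1×0.0643)² = 0.00413
  V term: (1×0.0867)² = 0.00751
  T term: (-1×0.00822)² = 6.75e-05
Total = 0.0117. Share from V = 0.00751/0.0117 = 0.641.

64.1%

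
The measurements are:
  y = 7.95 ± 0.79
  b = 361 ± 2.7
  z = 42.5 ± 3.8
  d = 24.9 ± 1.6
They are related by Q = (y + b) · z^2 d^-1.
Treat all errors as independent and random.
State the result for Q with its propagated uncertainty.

Let u = y + b = 369. δu = √(δy² + δb²) = √(0.624 + 7.29) = 2.81, so δu/u = 0.00762.
Q is then a monomial in u, z, d:
δQ/Q = √((δu/u)² + (2·δz/z)² + (-1·δd/d)²) = √(5.81e-05 + 0.0320 + 0.00413) = 0.190
Q = 26800, so δQ = 0.190 × 26800 = 5090.

26800 ± 5090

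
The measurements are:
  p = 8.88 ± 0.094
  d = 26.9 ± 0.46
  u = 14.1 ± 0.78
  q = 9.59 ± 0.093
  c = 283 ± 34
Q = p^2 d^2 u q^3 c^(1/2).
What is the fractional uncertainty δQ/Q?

For a monomial Q ∝ p^2, d^2, u, q^3, c^(1/2), fractional errors add in quadrature:
  (2·δp/p)² = (2×0.0106)² = 0.000448;  (2·δd/d)² = (2×0.0171)² = 0.00117;  (1·δu/u)² = (1×0.0553)² = 0.00306;  (3·δq/q)² = (3×0.00970)² = 0.000846;  (½·δc/c)² = (0.5×0.120)² = 0.00361
δQ/Q = √(0.00913) = 0.0956

0.0956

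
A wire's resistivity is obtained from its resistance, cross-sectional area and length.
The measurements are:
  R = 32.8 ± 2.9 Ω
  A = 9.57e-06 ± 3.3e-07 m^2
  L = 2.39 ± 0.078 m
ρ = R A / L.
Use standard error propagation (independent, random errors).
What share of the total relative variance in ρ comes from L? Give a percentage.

(δρ/ρ)² = (1·δR/R)² + (1·δA/A)² + (-1·δL/L)²
  R term: (1×0.0884)² = 0.00782
  A term: (1×0.0345)² = 0.00119
  L term: (-1×0.0326)² = 0.00107
Total = 0.0101. Share from L = 0.00107/0.0101 = 0.106.

10.6%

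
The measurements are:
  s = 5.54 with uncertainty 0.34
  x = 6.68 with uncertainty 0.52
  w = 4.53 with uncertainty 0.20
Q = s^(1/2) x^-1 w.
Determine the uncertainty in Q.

0.151

Since Q is a product/quotient, work with relative uncertainties:
  (½·δs/s)² = (0.5×0.0614)² = 0.000942;  (-1·δx/x)² = (-1×0.0778)² = 0.00606;  (1·δw/w)² = (1×0.0442)² = 0.00195
δQ/Q = √(0.00895) = 0.0946
Q = 1.60, so δQ = 0.0946 × 1.60 = 0.151.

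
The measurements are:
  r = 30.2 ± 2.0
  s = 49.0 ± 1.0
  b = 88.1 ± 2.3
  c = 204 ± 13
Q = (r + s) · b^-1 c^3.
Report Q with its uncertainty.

(7.63 ± 1.49) × 10^6

Let u = r + s = 79.2. δu = √(δr² + δs²) = √(4.00 + 1.00) = 2.24, so δu/u = 0.0282.
Q is then a monomial in u, b, c:
δQ/Q = √((δu/u)² + (-1·δb/b)² + (3·δc/c)²) = √(0.000797 + 0.000682 + 0.0365) = 0.195
Q = 7.63e+06, so δQ = 0.195 × 7.63e+06 = 1.49e+06.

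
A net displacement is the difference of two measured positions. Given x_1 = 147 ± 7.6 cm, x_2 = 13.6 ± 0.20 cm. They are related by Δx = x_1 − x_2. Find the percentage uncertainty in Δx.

Absolute uncertainties add in quadrature for a linear combination:
  (δx_1)² = 57.8;  (δx_2)² = 0.0400
δΔx = √(57.8) = 7.60 cm
Δx = 133 cm, so δΔx/Δx = 7.60/133 = 0.0570.

5.70%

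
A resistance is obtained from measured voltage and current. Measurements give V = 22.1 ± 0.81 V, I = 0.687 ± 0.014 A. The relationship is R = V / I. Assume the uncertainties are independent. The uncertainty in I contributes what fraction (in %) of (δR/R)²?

23.6%

(δR/R)² = (1·δV/V)² + (-1·δI/I)²
  V term: (1×0.0367)² = 0.00134
  I term: (-1×0.0204)² = 0.000415
Total = 0.00176. Share from I = 0.000415/0.00176 = 0.236.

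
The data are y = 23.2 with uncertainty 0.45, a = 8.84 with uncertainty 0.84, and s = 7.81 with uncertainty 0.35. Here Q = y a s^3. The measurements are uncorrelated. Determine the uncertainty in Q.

16200

Products/powers → add relative errors in quadrature, weighted by exponent:
  (1·δy/y)² = (1×0.0194)² = 0.000376;  (1·δa/a)² = (1×0.0950)² = 0.00903;  (3·δs/s)² = (3×0.0448)² = 0.0181
δQ/Q = √(0.0275) = 0.166
Q = 97700, so δQ = 0.166 × 97700 = 16200.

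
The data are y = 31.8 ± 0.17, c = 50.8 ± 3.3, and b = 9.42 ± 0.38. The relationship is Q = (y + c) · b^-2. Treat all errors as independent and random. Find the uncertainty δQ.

0.0838

Let u = y + c = 82.6. δu = √(δy² + δc²) = √(0.0289 + 10.9) = 3.30, so δu/u = 0.0400.
Q is then a monomial in u, b:
δQ/Q = √((δu/u)² + (-2·δb/b)²) = √(0.00160 + 0.00651) = 0.0901
Q = 0.931, so δQ = 0.0901 × 0.931 = 0.0838.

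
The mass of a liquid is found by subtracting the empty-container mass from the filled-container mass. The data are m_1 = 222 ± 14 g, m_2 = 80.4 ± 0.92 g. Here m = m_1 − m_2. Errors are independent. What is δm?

Each term contributes (cᵢ δxᵢ)² to (δm)²:
  (δm_1)² = 196;  (δm_2)² = 0.846
δm = √(197) = 14.0 g

14.0 g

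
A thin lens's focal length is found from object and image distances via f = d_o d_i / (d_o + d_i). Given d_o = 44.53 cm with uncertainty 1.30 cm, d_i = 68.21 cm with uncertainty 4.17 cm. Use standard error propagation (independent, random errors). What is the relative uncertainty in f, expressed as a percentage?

∂f/∂d_o = (d_i/(d_o+d_i))² = 0.366;  ∂f/∂d_i = (d_o/(d_o+d_i))² = 0.156
δf = √((∂f/∂d_o · δd_o)² + (∂f/∂d_i · δd_i)²) = √(0.226 + 0.423) = 0.806 cm
f = 26.94 cm, so δf/f = 0.806/26.94 = 0.0299.

2.99%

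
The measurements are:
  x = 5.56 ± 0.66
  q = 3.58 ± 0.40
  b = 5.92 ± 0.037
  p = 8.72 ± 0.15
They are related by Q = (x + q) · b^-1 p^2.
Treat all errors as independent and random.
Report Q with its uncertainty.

117 ± 10.7

Let u = x + q = 9.14. δu = √(δx² + δq²) = √(0.436 + 0.160) = 0.772, so δu/u = 0.0844.
Q is then a monomial in u, b, p:
δQ/Q = √((δu/u)² + (-1·δb/b)² + (2·δp/p)²) = √(0.00713 + 3.91e-05 + 0.00118) = 0.0914
Q = 117, so δQ = 0.0914 × 117 = 10.7.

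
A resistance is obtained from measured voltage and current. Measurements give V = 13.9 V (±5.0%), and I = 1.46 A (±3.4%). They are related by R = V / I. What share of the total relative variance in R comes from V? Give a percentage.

68.4%

(δR/R)² = (1·δV/V)² + (-1·δI/I)²
  V term: (1×0.0500)² = 0.00250
  I term: (-1×0.0340)² = 0.00116
Total = 0.00366. Share from V = 0.00250/0.00366 = 0.684.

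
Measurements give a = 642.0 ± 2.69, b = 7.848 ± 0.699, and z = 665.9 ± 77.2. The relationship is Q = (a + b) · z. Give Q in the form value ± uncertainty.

Let u = a + b = 649.8. δu = √(δa² + δb²) = √(7.24 + 0.489) = 2.78, so δu/u = 0.00428.
Q is then a monomial in u, z:
δQ/Q = √((δu/u)² + (1·δz/z)²) = √(1.83e-05 + 0.0134) = 0.116
Q = 432700, so δQ = 0.116 × 432700 = 50200.

432700 ± 50200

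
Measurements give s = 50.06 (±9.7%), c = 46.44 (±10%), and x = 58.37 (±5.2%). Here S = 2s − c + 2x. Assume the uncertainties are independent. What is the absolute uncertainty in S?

Each term contributes (cᵢ δxᵢ)² to (δS)²:
  (2·δs)² = 94.3;  (δc)² = 21.6;  (2·δx)² = 36.9
δS = √(153) = 12.4

12.4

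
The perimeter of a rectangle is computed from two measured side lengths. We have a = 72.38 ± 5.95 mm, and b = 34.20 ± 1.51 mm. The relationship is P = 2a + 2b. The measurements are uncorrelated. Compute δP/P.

P is a linear combination, so absolute uncertainties add in quadrature:
  (2·δa)² = 142;  (2·δb)² = 9.12
δP = √(151) = 12.3 mm
P = 213.2 mm, so δP/P = 12.3/213.2 = 0.0576.

0.0576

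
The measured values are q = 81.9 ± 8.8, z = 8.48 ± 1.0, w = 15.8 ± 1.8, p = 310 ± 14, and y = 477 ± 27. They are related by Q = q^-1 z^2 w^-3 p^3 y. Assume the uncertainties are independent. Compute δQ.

Q is a product of powers, so relative uncertainties combine in quadrature:
  (-1·δq/q)² = (-1×0.107)² = 0.0115;  (2·δz/z)² = (2×0.118)² = 0.0556;  (-3·δw/w)² = (-3×0.114)² = 0.117;  (3·δp/p)² = (3×0.0452)² = 0.0184;  (1·δy/y)² = (1×0.0566)² = 0.00320
δQ/Q = √(0.206) = 0.453
Q = 3.16e+06, so δQ = 0.453 × 3.16e+06 = 1.43e+06.

1.43e+06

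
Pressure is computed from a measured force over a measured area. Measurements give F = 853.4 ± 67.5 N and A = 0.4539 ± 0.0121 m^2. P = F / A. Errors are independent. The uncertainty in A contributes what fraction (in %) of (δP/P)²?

10.2%

(δP/P)² = (1·δF/F)² + (-1·δA/A)²
  F term: (1×0.0791)² = 0.00626
  A term: (-1×0.0267)² = 0.000711
Total = 0.00697. Share from A = 0.000711/0.00697 = 0.102.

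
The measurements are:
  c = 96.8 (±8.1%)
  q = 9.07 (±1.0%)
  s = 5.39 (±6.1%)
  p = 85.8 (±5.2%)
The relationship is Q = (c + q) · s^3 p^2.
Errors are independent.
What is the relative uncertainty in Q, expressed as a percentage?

Let u = c + q = 106. δu = √(δc² + δq²) = √(61.5 + 0.00823) = 7.84, so δu/u = 0.0741.
Q is then a monomial in u, s, p:
δQ/Q = √((δu/u)² + (3·δs/s)² + (2·δp/p)²) = √(0.00549 + 0.0335 + 0.0108) = 0.223

22.3%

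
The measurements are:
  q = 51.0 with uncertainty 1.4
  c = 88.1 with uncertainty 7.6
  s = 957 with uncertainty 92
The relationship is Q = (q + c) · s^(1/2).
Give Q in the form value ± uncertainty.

Let u = q + c = 139. δu = √(δq² + δc²) = √(1.96 + 57.8) = 7.73, so δu/u = 0.0556.
Q is then a monomial in u, s:
δQ/Q = √((δu/u)² + (½·δs/s)²) = √(0.00309 + 0.00231) = 0.0735
Q = 4300, so δQ = 0.0735 × 4300 = 316.

4300 ± 316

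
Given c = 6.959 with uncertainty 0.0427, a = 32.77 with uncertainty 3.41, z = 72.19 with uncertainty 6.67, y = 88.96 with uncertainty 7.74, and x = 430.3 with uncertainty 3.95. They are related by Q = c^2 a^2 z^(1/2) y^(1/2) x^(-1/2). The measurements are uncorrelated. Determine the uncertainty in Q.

For a monomial Q ∝ c^2, a^2, z^(1/2), y^(1/2), x^(-1/2), fractional errors add in quadrature:
  (2·δc/c)² = (2×0.00614)² = 0.000151;  (2·δa/a)² = (2×0.104)² = 0.0433;  (½·δz/z)² = (0.5×0.0924)² = 0.00213;  (½·δy/y)² = (0.5×0.0870)² = 0.00189;  (−½·δx/x)² = (-0.5×0.00918)² = 2.11e-05
δQ/Q = √(0.0475) = 0.218
Q = 200900, so δQ = 0.218 × 200900 = 43800.

43800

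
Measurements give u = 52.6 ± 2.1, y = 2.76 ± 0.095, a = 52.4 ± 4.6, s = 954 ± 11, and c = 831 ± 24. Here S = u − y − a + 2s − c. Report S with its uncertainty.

For a sum/difference, combine absolute errors in quadrature:
  (δu)² = 4.41;  (δy)² = 0.00903;  (δa)² = 21.2;  (2·δs)² = 484;  (δc)² = 576
δS = √(1090) = 32.9
S = 1070.

1070 ± 32.9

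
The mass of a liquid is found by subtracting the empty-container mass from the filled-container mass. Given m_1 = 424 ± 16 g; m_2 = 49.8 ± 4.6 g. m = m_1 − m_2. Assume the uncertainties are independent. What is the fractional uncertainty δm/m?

Sums and differences: (δm)² = Σ (cᵢ δxᵢ)².
  (δm_1)² = 256;  (δm_2)² = 21.2
δm = √(277) = 16.6 g
m = 374 g, so δm/m = 16.6/374 = 0.0445.

0.0445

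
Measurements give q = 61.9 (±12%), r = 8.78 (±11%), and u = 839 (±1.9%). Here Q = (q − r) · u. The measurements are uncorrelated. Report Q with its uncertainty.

Let w = q − r = 53.1. δw = √(δq² + δr²) = √(55.2 + 0.933) = 7.49, so δw/w = 0.141.
Q is then a monomial in w, u:
δQ/Q = √((δw/w)² + (1·δu/u)²) = √(0.0199 + 0.000361) = 0.142
Q = 44600, so δQ = 0.142 × 44600 = 6340.

44600 ± 6340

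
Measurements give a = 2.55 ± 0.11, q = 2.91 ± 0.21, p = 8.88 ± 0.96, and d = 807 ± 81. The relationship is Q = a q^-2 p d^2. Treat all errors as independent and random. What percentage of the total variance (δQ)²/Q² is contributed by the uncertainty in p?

(δQ/Q)² = (1·δa/a)² + (-2·δq/q)² + (1·δp/p)² + (2·δd/d)²
  a term: (1×0.0431)² = 0.00186
  q term: (-2×0.0722)² = 0.0208
  p term: (1×0.108)² = 0.0117
  d term: (2×0.100)² = 0.0403
Total = 0.0747. Share from p = 0.0117/0.0747 = 0.157.

15.7%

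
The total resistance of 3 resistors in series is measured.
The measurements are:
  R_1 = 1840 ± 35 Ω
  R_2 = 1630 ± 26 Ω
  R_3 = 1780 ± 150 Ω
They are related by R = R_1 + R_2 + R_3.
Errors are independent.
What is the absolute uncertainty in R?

156 Ω

Sums and differences: (δR)² = Σ (cᵢ δxᵢ)².
  (δR_1)² = 1220;  (δR_2)² = 676;  (δR_3)² = 22500
δR = √(24400) = 156 Ω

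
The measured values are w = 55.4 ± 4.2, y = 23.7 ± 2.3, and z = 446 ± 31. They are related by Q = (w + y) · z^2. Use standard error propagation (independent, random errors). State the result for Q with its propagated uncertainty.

Let u = w + y = 79.1. δu = √(δw² + δy²) = √(17.6 + 5.29) = 4.79, so δu/u = 0.0605.
Q is then a monomial in u, z:
δQ/Q = √((δu/u)² + (2·δz/z)²) = √(0.00366 + 0.0193) = 0.152
Q = 1.57e+07, so δQ = 0.152 × 1.57e+07 = 2.39e+06.

(1.57 ± 0.239) × 10^7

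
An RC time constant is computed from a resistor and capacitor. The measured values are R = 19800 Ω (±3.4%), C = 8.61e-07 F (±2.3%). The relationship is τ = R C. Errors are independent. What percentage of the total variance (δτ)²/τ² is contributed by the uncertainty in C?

(δτ/τ)² = (1·δR/R)² + (1·δC/C)²
  R term: (1×0.0340)² = 0.00116
  C term: (1×0.0230)² = 0.000529
Total = 0.00169. Share from C = 0.000529/0.00169 = 0.314.

31.4%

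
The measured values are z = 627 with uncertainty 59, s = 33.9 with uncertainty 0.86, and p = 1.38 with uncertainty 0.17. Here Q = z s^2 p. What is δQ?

Relative error in a monomial: (δQ/Q)² = Σ (nᵢ · δxᵢ/xᵢ)².
  (1·δz/z)² = (1×0.0941)² = 0.00885;  (2·δs/s)² = (2×0.0254)² = 0.00257;  (1·δp/p)² = (1×0.123)² = 0.0152
δQ/Q = √(0.0266) = 0.163
Q = 9.94e+05, so δQ = 0.163 × 9.94e+05 = 1.62e+05.

1.62e+05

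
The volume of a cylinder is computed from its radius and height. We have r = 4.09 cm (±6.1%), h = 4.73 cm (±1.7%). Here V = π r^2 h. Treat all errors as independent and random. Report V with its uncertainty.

249 ± 30.6 cm^3

V is a product of powers, so relative uncertainties combine in quadrature:
  (2·δr/r)² = (2×0.0610)² = 0.0149;  (1·δh/h)² = (1×0.0170)² = 0.000289
δV/V = √(0.0152) = 0.123
V = 249 cm^3, so δV = 0.123 × 249 = 30.6 cm^3.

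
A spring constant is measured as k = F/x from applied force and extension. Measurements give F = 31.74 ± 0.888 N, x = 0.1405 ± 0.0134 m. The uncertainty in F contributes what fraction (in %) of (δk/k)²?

7.92%

(δk/k)² = (1·δF/F)² + (-1·δx/x)²
  F term: (1×0.0280)² = 0.000783
  x term: (-1×0.0954)² = 0.00910
Total = 0.00988. Share from F = 0.000783/0.00988 = 0.0792.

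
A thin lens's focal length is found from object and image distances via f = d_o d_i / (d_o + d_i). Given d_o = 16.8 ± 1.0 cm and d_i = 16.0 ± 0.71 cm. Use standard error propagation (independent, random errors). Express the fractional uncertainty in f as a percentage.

3.69%

∂f/∂d_o = (d_i/(d_o+d_i))² = 0.238;  ∂f/∂d_i = (d_o/(d_o+d_i))² = 0.262
δf = √((∂f/∂d_o · δd_o)² + (∂f/∂d_i · δd_i)²) = √(0.0566 + 0.0347) = 0.302 cm
f = 8.20 cm, so δf/f = 0.302/8.20 = 0.0369.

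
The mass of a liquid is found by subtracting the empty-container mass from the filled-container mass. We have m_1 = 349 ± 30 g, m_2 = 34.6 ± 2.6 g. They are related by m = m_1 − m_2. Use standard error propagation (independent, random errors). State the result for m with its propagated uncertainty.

Sums and differences: (δm)² = Σ (cᵢ δxᵢ)².
  (δm_1)² = 900;  (δm_2)² = 6.76
δm = √(907) = 30.1 g
m = 314 g.

314 ± 30.1 g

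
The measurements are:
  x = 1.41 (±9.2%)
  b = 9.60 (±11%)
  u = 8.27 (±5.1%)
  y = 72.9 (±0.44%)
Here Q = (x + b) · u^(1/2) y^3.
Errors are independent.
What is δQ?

1.24e+06

Let w = x + b = 11.0. δw = √(δx² + δb²) = √(0.0168 + 1.12) = 1.06, so δw/w = 0.0966.
Q is then a monomial in w, u, y:
δQ/Q = √((δw/w)² + (½·δu/u)² + (3·δy/y)²) = √(0.00934 + 0.000650 + 0.000174) = 0.101
Q = 1.23e+07, so δQ = 0.101 × 1.23e+07 = 1.24e+06.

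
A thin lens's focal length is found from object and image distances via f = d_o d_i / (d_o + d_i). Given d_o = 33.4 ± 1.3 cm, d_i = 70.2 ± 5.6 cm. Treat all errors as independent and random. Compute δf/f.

∂f/∂d_o = (d_i/(d_o+d_i))² = 0.459;  ∂f/∂d_i = (d_o/(d_o+d_i))² = 0.104
δf = √((∂f/∂d_o · δd_o)² + (∂f/∂d_i · δd_i)²) = √(0.356 + 0.339) = 0.834 cm
f = 22.6 cm, so δf/f = 0.834/22.6 = 0.0368.

0.0368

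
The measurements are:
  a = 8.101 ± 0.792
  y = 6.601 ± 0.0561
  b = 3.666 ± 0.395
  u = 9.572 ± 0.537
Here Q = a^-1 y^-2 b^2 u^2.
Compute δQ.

0.916

Products/powers → add relative errors in quadrature, weighted by exponent:
  (-1·δa/a)² = (-1×0.0978)² = 0.00956;  (-2·δy/y)² = (-2×0.00850)² = 0.000289;  (2·δb/b)² = (2×0.108)² = 0.0464;  (2·δu/u)² = (2×0.0561)² = 0.0126
δQ/Q = √(0.0689) = 0.262
Q = 3.488, so δQ = 0.262 × 3.488 = 0.916.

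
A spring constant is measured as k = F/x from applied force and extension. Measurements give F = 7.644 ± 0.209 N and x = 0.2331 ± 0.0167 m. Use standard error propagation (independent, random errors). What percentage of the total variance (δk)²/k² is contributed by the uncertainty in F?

12.7%

(δk/k)² = (1·δF/F)² + (-1·δx/x)²
  F term: (1×0.0273)² = 0.000748
  x term: (-1×0.0716)² = 0.00513
Total = 0.00588. Share from F = 0.000748/0.00588 = 0.127.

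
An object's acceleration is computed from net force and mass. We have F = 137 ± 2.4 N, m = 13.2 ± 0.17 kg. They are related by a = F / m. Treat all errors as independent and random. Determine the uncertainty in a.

For a monomial a ∝ F, m^-1, fractional errors add in quadrature:
  (1·δF/F)² = (1×0.0175)² = 0.000307;  (-1·δm/m)² = (-1×0.0129)² = 0.000166
δa/a = √(0.000473) = 0.0217
a = 10.4 m/s^2, so δa = 0.0217 × 10.4 = 0.226 m/s^2.

0.226 m/s^2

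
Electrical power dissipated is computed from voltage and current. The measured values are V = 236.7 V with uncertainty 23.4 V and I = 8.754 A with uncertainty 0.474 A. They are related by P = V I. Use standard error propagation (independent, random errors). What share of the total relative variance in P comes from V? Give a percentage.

(δP/P)² = (1·δV/V)² + (1·δI/I)²
  V term: (1×0.0989)² = 0.00977
  I term: (1×0.0541)² = 0.00293
Total = 0.0127. Share from V = 0.00977/0.0127 = 0.769.

76.9%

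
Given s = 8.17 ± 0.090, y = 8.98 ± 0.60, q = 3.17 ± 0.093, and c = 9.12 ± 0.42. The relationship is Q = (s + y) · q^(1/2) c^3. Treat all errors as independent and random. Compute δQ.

3320

Let u = s + y = 17.1. δu = √(δs² + δy²) = √(0.00810 + 0.360) = 0.607, so δu/u = 0.0354.
Q is then a monomial in u, q, c:
δQ/Q = √((δu/u)² + (½·δq/q)² + (3·δc/c)²) = √(0.00125 + 0.000215 + 0.0191) = 0.143
Q = 23200, so δQ = 0.143 × 23200 = 3320.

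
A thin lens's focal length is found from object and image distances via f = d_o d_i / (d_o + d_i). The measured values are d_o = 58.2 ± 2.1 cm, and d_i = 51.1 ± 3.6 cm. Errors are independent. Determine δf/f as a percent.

∂f/∂d_o = (d_i/(d_o+d_i))² = 0.219;  ∂f/∂d_i = (d_o/(d_o+d_i))² = 0.284
δf = √((∂f/∂d_o · δd_o)² + (∂f/∂d_i · δd_i)²) = √(0.211 + 1.04) = 1.12 cm
f = 27.2 cm, so δf/f = 1.12/27.2 = 0.0411.

4.11%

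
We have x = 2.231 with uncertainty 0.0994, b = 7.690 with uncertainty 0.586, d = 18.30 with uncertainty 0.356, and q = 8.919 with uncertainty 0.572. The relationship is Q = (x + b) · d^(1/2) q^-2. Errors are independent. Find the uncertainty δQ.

0.0757

Let u = x + b = 9.921. δu = √(δx² + δb²) = √(0.00988 + 0.343) = 0.594, so δu/u = 0.0599.
Q is then a monomial in u, d, q:
δQ/Q = √((δu/u)² + (½·δd/d)² + (-2·δq/q)²) = √(0.00359 + 9.46e-05 + 0.0165) = 0.142
Q = 0.5335, so δQ = 0.142 × 0.5335 = 0.0757.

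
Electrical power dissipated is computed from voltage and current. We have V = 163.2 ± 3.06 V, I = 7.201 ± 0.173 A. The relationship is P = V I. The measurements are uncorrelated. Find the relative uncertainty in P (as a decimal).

0.0305

Each factor contributes (exponent × relative error)² to (δP/P)²:
  (1·δV/V)² = (1×0.0188)² = 0.000352;  (1·δI/I)² = (1×0.0240)² = 0.000577
δP/P = √(0.000929) = 0.0305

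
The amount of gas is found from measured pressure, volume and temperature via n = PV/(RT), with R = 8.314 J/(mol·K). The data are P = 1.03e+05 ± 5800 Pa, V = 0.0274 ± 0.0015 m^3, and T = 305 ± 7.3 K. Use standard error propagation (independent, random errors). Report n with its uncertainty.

n is a product of powers, so relative uncertainties combine in quadrature:
  (1·δP/P)² = (1×0.0563)² = 0.00317;  (1·δV/V)² = (1×0.0547)² = 0.00300;  (-1·δT/T)² = (-1×0.0239)² = 0.000573
δn/n = √(0.00674) = 0.0821
n = 1.11 mol, so δn = 0.0821 × 1.11 = 0.0914 mol.

1.11 ± 0.0914 mol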